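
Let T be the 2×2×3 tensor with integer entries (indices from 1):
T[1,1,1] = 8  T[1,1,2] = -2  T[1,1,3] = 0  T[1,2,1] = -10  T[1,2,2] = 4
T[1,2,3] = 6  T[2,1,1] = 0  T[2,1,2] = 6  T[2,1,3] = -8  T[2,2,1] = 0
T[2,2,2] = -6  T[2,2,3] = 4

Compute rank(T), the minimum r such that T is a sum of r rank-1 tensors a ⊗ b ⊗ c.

Lower bound: the mode-3 unfolding of T (rows indexed by k, columns by (i,j) = (1,1), (1,2), (2,1), (2,2)) is [[8, -10, 0, 0], [-2, 4, 6, -6], [0, 6, -8, 4]].
There the 3×3 minor on rows k ∈ {1, 2, 3}, columns (i,j) ∈ {(1,1), (1,2), (2,1)} is det [[8, -10, 0], [-2, 4, 6], [0, 6, -8]] = -384 ≠ 0, so this unfolding has rank ≥ 3; CP rank is at least every unfolding rank, so rank(T) ≥ 3. (This is only a lower bound: in general the CP rank may exceed every unfolding rank, so we still need to exhibit 3 rank-1 terms summing to T.)
Upper bound: T is a sum of 3 rank-1 terms, T = [1, -1] ⊗ [2, -1] ⊗ [2, -2, 2] + [1, 1] ⊗ [1, -1] ⊗ [4, 2, -4] + [2, -1] ⊗ [0, 1] ⊗ [-2, 2, 2] (one valid choice — decompositions are not unique — normalised so each a, b is primitive with positive first nonzero entry; check it by expanding all entries), so rank(T) ≤ 3.
These bounds meet, so rank(T) = 3.

3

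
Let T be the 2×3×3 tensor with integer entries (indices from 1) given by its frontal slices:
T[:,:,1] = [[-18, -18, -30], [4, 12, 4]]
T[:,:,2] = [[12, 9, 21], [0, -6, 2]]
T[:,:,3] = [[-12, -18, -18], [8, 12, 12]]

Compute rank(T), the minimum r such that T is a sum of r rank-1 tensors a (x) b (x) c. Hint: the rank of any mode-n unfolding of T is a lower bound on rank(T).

2

Lower bound: in the mode-3 unfolding of T (rows indexed by k, columns by (i,j)) the 2×2 minor on rows k ∈ {1, 2}, columns (i,j) ∈ {(1,1), (1,2)} is det [[-18, -18], [12, 9]] = 54 ≠ 0, so that unfolding has rank ≥ 2 and hence rank(T) ≥ 2 (CP rank is at least every unfolding rank, though it can be larger).
Upper bound: with S_k = T[:,:,k], the two rank-1 terms a₁b₁ᵀ, a₂b₂ᵀ are the rank-1 members of the pencil x·S₁ + y·S₂.
The 2×2 minor of x·S₁ + y·S₂ on rows {1,2}, columns {1,2} is −144·x² + 216·xy − 72·y² = (-72)·(2·x − y)(x − y), vanishing at (x:y) = (1:2) and (1:1).
M₁ = S₁ + 2·S₂ = [[6, 0, 12], [4, 0, 8]] = 2·[3, 2][1, 0, 2]ᵀ and M₂ = S₁ + S₂ = [[-6, -9, -9], [4, 6, 6]] = −[3, -2][2, 3, 3]ᵀ, so take a₁ = [3, 2], b₁ = [1, 0, 2], a₂ = [3, -2], b₂ = [2, 3, 3].
Each slice is an integer combination of E₁ = a₁b₁ᵀ and E₂ = a₂b₂ᵀ: S₁ = −2·E₁ − 2·E₂, S₂ = 2·E₁ + E₂, S₃ = −2·E₂; reading off coefficients, c₁ = [-2, 2, 0] and c₂ = [-2, 1, -2].
Hence T = [3, 2] (x) [1, 0, 2] (x) [-2, 2, 0] + [3, -2] (x) [2, 3, 3] (x) [-2, 1, -2], so rank(T) ≤ 2.
These bounds meet, so rank(T) = 2.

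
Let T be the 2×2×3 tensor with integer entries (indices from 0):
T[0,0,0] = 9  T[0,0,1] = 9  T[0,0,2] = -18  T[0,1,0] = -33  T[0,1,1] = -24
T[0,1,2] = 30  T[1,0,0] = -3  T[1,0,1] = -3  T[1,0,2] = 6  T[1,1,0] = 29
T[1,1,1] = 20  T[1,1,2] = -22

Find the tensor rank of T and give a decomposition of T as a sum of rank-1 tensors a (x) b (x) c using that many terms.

Lower bound: in the mode-2 unfolding of T (rows indexed by j, columns by (i,k)) the 2×2 minor on rows j ∈ {0, 1}, columns (i,k) ∈ {(0,0), (0,1)} is det [[9, 9], [-33, -24]] = 81 ≠ 0, so that unfolding has rank ≥ 2 and hence rank(T) ≥ 2 (CP rank is at least every unfolding rank, though it can be larger).
Upper bound: with S_k = T[:,:,k], the two rank-1 terms a₁b₁ᵀ, a₂b₂ᵀ are the rank-1 members of the pencil x·S₀ + y·S₁.
det(x·S₀ + y·S₁) is 162·x² + 270·xy + 108·y² = 54·(3·x + 2·y)(x + y), vanishing at (x:y) = (2:-3) and (1:-1).
M₁ = 2·S₀ − 3·S₁ = [[-9, 6], [3, -2]] = −(3, -1)(3, -2)ᵀ and M₂ = S₀ − S₁ = [[0, -9], [0, 9]] = (-9)·(1, -1)(0, 1)ᵀ, so take a₁ = (3, -1), b₁ = (3, -2), a₂ = (1, -1), b₂ = (0, 1).
Each slice is an integer combination of E₁ = a₁b₁ᵀ and E₂ = a₂b₂ᵀ: S₀ = E₁ − 27·E₂, S₁ = E₁ − 18·E₂, S₂ = −2·E₁ + 18·E₂; reading off coefficients, c₁ = (1, 1, -2) and c₂ = (-27, -18, 18).
Hence T = (3, -1) (x) (3, -2) (x) (1, 1, -2) + (1, -1) (x) (0, 1) (x) (-27, -18, 18), so rank(T) ≤ 2.
These bounds meet, so rank(T) = 2.

rank(T) = 2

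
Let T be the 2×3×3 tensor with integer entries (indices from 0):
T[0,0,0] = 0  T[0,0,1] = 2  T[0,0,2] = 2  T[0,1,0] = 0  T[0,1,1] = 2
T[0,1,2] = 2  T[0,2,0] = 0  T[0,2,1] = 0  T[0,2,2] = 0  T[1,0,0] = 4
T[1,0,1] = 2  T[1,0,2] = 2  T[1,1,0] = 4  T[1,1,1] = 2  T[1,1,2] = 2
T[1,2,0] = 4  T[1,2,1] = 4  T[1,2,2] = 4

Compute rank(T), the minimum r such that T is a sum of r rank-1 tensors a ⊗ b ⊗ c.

2

Lower bound: the mode-3 unfolding of T (rows indexed by k, columns by (i,j) = (0,0), (0,1), (0,2), (1,0), (1,1), (1,2)) is [[0, 0, 0, 4, 4, 4], [2, 2, 0, 2, 2, 4], [2, 2, 0, 2, 2, 4]].
There the 2×2 minor on rows k ∈ {0, 1}, columns (i,j) ∈ {(0,0), (1,0)} is det [[0, 4], [2, 2]] = -8 ≠ 0, so this unfolding has rank ≥ 2; CP rank is at least every unfolding rank, so rank(T) ≥ 2. (Unfolding ranks only ever bound the CP rank from below — rank(T) can be strictly larger than all of them — so the matching upper bound has to come from an explicit 2-term decomposition.)
Upper bound — finding two terms. Write S_k = T[:,:,k] for the frontal slices: S₀ = [[0, 0, 0], [4, 4, 4]], S₁ = [[2, 2, 0], [2, 2, 4]], S₂ = [[2, 2, 0], [2, 2, 4]].
If T = a₁ ⊗ b₁ ⊗ c₁ + a₂ ⊗ b₂ ⊗ c₂ then each S_k = c₁[k]·a₁b₁ᵀ + c₂[k]·a₂b₂ᵀ. S₀ and S₁ are linearly independent, so a₁b₁ᵀ and a₂b₂ᵀ must span the same plane of matrices: they are the rank-1 matrices of the form x·S₀ + y·S₁.
The 2×2 minor of x·S₀ + y·S₁ on rows {0,1}, columns {0,2} is 8·xy + 8·y² = 8·(y)(x + y), vanishing at (x:y) = (1:0) and (1:-1).
M₁ = S₀ = [[0, 0, 0], [4, 4, 4]] = 4·[0, 1][1, 1, 1]ᵀ and M₂ = S₀ − S₁ = [[-2, -2, 0], [2, 2, 0]] = (-2)·[1, -1][1, 1, 0]ᵀ, so take a₁ = [0, 1], b₁ = [1, 1, 1], a₂ = [1, -1], b₂ = [1, 1, 0].
Each slice is an integer combination of E₁ = a₁b₁ᵀ and E₂ = a₂b₂ᵀ: S₀ = 4·E₁, S₁ = 4·E₁ + 2·E₂, S₂ = 4·E₁ + 2·E₂; reading off coefficients, c₁ = [4, 4, 4] and c₂ = [0, 2, 2].
Hence T = [0, 1] ⊗ [1, 1, 1] ⊗ [4, 4, 4] + [1, -1] ⊗ [1, 1, 0] ⊗ [0, 2, 2], so rank(T) ≤ 2.
These bounds meet, so rank(T) = 2.
Check entry T[1,0,1] = 2: (1)·(1)·(4) + (-1)·(1)·(2) = 2.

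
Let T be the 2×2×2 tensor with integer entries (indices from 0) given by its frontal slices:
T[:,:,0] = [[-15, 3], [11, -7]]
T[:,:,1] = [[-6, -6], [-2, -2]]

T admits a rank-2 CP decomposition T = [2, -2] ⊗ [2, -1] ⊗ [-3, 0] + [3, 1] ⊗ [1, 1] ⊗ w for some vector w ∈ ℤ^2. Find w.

w = [-1, -2]

Subtract the known terms from T to get the rank-1 residual R = [3, 1] ⊗ [1, 1] ⊗ w, so R[i,j,k] = a[i]·b[j]·w[k]. Pick indices with nonzero a[0]·b[0] = (3)·(1) = 3. Only the fibre through (0,0,·) is needed: R[0,0,:] = T[0,0,:] − Σₗ aₗ[0]bₗ[0]cₗ = [-15, -6] − (2)·(2)·[-3, 0] = [-3, -6]. Then w[k] = R[0,0,k] / 3 for each k, giving w = [-3, -6] / 3 = [-1, -2].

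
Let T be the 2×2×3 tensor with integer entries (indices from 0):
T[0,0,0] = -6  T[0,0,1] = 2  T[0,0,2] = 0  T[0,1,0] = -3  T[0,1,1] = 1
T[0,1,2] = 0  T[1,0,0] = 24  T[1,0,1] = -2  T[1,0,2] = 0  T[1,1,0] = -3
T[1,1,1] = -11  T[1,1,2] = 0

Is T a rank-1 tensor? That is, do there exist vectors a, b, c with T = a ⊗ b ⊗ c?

The mode-2 unfolding of T (rows indexed by j, columns by (i,k) = (0,0), (0,1), (0,2), (1,0), (1,1), (1,2)) is [[-6, 2, 0, 24, -2, 0], [-3, 1, 0, -3, -11, 0]].
There the 2×2 minor on rows j ∈ {0, 1}, columns (i,k) ∈ {(0,0), (1,0)} is det [[-6, 24], [-3, -3]] = 90 ≠ 0, so this unfolding has rank ≥ 2; CP rank is at least every unfolding rank, so rank(T) ≥ 2.
In particular rank(T) ≥ 2 > 1, so T is not rank-1.

No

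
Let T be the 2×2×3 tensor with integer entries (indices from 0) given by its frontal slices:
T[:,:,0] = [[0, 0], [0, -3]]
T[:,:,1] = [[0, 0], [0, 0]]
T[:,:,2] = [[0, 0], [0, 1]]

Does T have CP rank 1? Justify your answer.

Yes

The mode-1 fibre T[:,1,0] = [0, -3] gives a = [0, 1] (primitive direction); the mode-2 fibre T[1,:,0] = [0, -3] gives b = [0, 1]; then c[k] = T[1,1,k] / (a[1]·b[1]) = [-3, 0, 1] / 1 = [-3, 0, 1].
Expanding [0, 1] ⊗ [0, 1] ⊗ [-3, 0, 1] reproduces all 12 entries of T, so T = [0, 1] ⊗ [0, 1] ⊗ [-3, 0, 1] and rank(T) ≤ 1.
Equivalently every frontal slice T[:,:,k] is c[k] times the rank-1 matrix [0, 1] ⊗ [0, 1]. So T has rank 1 (it is nonzero).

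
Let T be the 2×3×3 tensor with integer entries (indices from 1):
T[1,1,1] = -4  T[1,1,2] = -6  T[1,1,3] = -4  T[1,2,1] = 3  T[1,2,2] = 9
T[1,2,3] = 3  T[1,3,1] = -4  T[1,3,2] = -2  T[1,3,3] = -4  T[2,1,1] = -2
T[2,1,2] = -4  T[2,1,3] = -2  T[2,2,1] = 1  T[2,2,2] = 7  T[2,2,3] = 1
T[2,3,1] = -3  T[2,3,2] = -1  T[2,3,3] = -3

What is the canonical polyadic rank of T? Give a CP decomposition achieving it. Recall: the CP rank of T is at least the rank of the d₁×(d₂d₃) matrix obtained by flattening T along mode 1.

Lower bound: the mode-2 unfolding of T (rows indexed by j, columns by (i,k) = (1,1), (1,2), (1,3), (2,1), (2,2), (2,3)) is [[-4, -6, -4, -2, -4, -2], [3, 9, 3, 1, 7, 1], [-4, -2, -4, -3, -1, -3]].
There the 3×3 minor on rows j ∈ {1, 2, 3}, columns (i,k) ∈ {(1,1), (1,2), (2,1)} is det [[-4, -6, -2], [3, 9, 1], [-4, -2, -3]] = 10 ≠ 0, so this unfolding has rank ≥ 3; CP rank is at least every unfolding rank, so rank(T) ≥ 3. (This is only a lower bound: in general the CP rank may exceed every unfolding rank, so we still need to exhibit 3 rank-1 terms summing to T.)
Upper bound: T is a sum of 3 rank-1 terms, T = (1, 1) ⊗ (0, 1, 2) ⊗ (-1, 1, -1) + (1, 1) ⊗ (1, -2, 1) ⊗ (0, -2, 0) + (2, 1) ⊗ (2, -2, 1) ⊗ (-1, -1, -1) (written with every a and b primitive with positive leading entry and the scale carried by c; CP decompositions are not unique, and this one is verified by expanding entrywise), so rank(T) ≤ 3.
These bounds meet, so rank(T) = 3.

rank(T) = 3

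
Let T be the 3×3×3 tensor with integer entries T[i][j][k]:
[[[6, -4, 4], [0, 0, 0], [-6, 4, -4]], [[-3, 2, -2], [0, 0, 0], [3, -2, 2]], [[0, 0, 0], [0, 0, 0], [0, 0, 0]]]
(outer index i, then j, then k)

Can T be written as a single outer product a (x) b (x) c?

The mode-1 fibre T[:,0,0] = [6, -3, 0] gives a = [2, -1, 0] (primitive direction); the mode-2 fibre T[0,:,0] = [6, 0, -6] gives b = [1, 0, -1]; then c[k] = T[0,0,k] / (a[0]·b[0]) = [6, -4, 4] / 2 = [3, -2, 2].
Expanding [2, -1, 0] (x) [1, 0, -1] (x) [3, -2, 2] reproduces all 27 entries of T, so T = [2, -1, 0] (x) [1, 0, -1] (x) [3, -2, 2] and rank(T) ≤ 1.
Equivalently every frontal slice T[:,:,k] is c[k] times the rank-1 matrix [2, -1, 0] (x) [1, 0, -1]. So T has rank 1 (it is nonzero).

Yes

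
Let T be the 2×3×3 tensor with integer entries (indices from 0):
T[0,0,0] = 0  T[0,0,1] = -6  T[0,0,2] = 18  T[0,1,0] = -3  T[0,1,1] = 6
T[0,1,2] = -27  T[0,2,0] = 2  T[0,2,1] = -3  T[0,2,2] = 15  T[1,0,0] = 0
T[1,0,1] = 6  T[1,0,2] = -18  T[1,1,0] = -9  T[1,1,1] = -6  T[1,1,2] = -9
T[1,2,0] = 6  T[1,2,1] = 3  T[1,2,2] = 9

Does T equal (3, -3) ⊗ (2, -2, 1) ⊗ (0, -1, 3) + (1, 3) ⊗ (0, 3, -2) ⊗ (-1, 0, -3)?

Reconstruct entrywise from the claimed factors. For example, T[0,0,1] = -6 and Σₗ aₗ[0]bₗ[0]cₗ[1] = (3)·(2)·(-1) + (1)·(0)·(0) = -6; checking all 18 entries, every one matches. The claim holds.

Yes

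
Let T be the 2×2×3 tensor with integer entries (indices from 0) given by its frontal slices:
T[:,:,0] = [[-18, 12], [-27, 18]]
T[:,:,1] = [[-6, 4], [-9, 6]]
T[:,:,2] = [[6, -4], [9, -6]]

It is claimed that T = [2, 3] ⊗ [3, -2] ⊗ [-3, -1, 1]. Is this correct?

Reconstruct entrywise from the claimed factors. For example, T[1,1,0] = 18 and Σₗ aₗ[1]bₗ[1]cₗ[0] = (3)·(-2)·(-3) = 18; checking all 12 entries, every one matches. The claim holds.

Yes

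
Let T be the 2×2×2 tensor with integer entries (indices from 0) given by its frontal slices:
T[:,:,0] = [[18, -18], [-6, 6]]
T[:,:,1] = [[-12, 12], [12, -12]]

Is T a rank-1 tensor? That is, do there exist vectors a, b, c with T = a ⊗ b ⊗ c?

No

The mode-3 unfolding of T (rows indexed by k, columns by (i,j) = (0,0), (0,1), (1,0), (1,1)) is [[18, -18, -6, 6], [-12, 12, 12, -12]].
There the 2×2 minor on rows k ∈ {0, 1}, columns (i,j) ∈ {(0,0), (1,0)} is det [[18, -6], [-12, 12]] = 144 ≠ 0, so this unfolding has rank ≥ 2; CP rank is at least every unfolding rank, so rank(T) ≥ 2.
In particular rank(T) ≥ 2 > 1, so T is not rank-1.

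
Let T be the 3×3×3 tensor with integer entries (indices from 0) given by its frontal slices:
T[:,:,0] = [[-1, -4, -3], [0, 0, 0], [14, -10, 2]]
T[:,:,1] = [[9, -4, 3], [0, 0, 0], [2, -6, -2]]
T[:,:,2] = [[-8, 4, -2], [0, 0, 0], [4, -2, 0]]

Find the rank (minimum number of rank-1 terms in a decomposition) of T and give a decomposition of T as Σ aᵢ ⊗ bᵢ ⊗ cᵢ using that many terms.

Lower bound: the mode-2 unfolding of T (rows indexed by j, columns by (i,k) = (0,0), (0,1), (0,2), (1,0), (1,1), (1,2), (2,0), (2,1), (2,2)) is [[-1, 9, -8, 0, 0, 0, 14, 2, 4], [-4, -4, 4, 0, 0, 0, -10, -6, -2], [-3, 3, -2, 0, 0, 0, 2, -2, 0]].
There the 3×3 minor on rows j ∈ {0, 1, 2}, columns (i,k) ∈ {(0,0), (0,1), (0,2)} is det [[-1, 9, -8], [-4, -4, 4], [-3, 3, -2]] = 16 ≠ 0, so this unfolding has rank ≥ 3; CP rank is at least every unfolding rank, so rank(T) ≥ 3. (This is only a lower bound: in general the CP rank may exceed every unfolding rank, so we still need to exhibit 3 rank-1 terms summing to T.)
Upper bound: T is a sum of 3 rank-1 terms, T = [1, 0, -2] ⊗ [1, -2, -1] ⊗ [-1, 1, -2] + [1, 0, -1] ⊗ [2, 1, 2] ⊗ [-2, 2, -2] + [1, 0, 2] ⊗ [1, -1, 0] ⊗ [4, 4, -2] (written with every a and b primitive with positive leading entry and the scale carried by c; CP decompositions are not unique, and this one is verified by expanding entrywise), so rank(T) ≤ 3.
These bounds meet, so rank(T) = 3.

rank(T) = 3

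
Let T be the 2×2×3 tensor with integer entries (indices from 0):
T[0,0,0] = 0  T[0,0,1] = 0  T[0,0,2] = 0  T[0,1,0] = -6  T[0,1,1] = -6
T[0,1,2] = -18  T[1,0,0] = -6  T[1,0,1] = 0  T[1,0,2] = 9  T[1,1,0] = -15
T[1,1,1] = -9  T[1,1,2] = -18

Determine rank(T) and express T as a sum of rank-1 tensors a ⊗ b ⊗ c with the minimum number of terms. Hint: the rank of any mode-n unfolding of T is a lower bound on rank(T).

rank(T) = 2

Lower bound: the mode-3 unfolding of T (rows indexed by k, columns by (i,j) = (0,0), (0,1), (1,0), (1,1)) is [[0, -6, -6, -15], [0, -6, 0, -9], [0, -18, 9, -18]].
There the 2×2 minor on rows k ∈ {0, 1}, columns (i,j) ∈ {(0,1), (1,0)} is det [[-6, -6], [-6, 0]] = -36 ≠ 0, so this unfolding has rank ≥ 2; CP rank is at least every unfolding rank, so rank(T) ≥ 2. (This is only a lower bound: in general the CP rank may exceed every unfolding rank, so we still need to exhibit 2 rank-1 terms summing to T.)
Upper bound — finding two terms. Write S_k = T[:,:,k] for the frontal slices: S₀ = [[0, -6], [-6, -15]], S₁ = [[0, -6], [0, -9]], S₂ = [[0, -18], [9, -18]].
If T = a₁ ⊗ b₁ ⊗ c₁ + a₂ ⊗ b₂ ⊗ c₂ then each S_k = c₁[k]·a₁b₁ᵀ + c₂[k]·a₂b₂ᵀ. S₀ and S₁ are linearly independent, so a₁b₁ᵀ and a₂b₂ᵀ must span the same plane of matrices: they are the rank-1 matrices of the form x·S₀ + y·S₁.
det(x·S₀ + y·S₁) is −36·x² − 36·xy = (-36)·(x + y)(x), vanishing at (x:y) = (1:-1) and (0:1).
M₁ = S₀ − S₁ = [[0, 0], [-6, -6]] = (-6)·[0, 1][1, 1]ᵀ and M₂ = S₁ = [[0, -6], [0, -9]] = (-3)·[2, 3][0, 1]ᵀ, so take a₁ = [0, 1], b₁ = [1, 1], a₂ = [2, 3], b₂ = [0, 1].
Each slice is an integer combination of E₁ = a₁b₁ᵀ and E₂ = a₂b₂ᵀ: S₀ = −6·E₁ − 3·E₂, S₁ = −3·E₂, S₂ = 9·E₁ − 9·E₂; reading off coefficients, c₁ = [-6, 0, 9] and c₂ = [-3, -3, -9].
Hence T = [0, 1] ⊗ [1, 1] ⊗ [-6, 0, 9] + [2, 3] ⊗ [0, 1] ⊗ [-3, -3, -9], so rank(T) ≤ 2.
These bounds meet, so rank(T) = 2.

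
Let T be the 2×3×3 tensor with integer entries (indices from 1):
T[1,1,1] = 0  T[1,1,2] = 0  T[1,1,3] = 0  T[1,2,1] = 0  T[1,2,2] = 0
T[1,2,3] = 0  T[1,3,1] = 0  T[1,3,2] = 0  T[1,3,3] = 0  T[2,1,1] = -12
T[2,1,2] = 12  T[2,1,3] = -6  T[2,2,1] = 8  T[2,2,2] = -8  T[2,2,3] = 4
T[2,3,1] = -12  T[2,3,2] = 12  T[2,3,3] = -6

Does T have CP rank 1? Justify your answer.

If T = a ⊗ b ⊗ c then every fibre of T is a multiple of the corresponding factor, so read the factors off the fibres through the nonzero entry T[2,1,1] = -12.
The mode-1 fibre T[:,1,1] = [0, -12] gives a = (0, 1) (primitive direction); the mode-2 fibre T[2,:,1] = [-12, 8, -12] gives b = (3, -2, 3); then c[k] = T[2,1,k] / (a[2]·b[1]) = [-12, 12, -6] / 3 = (-4, 4, -2).
Expanding (0, 1) ⊗ (3, -2, 3) ⊗ (-4, 4, -2) reproduces all 18 entries of T, so T = (0, 1) ⊗ (3, -2, 3) ⊗ (-4, 4, -2) and rank(T) ≤ 1.
Equivalently every frontal slice T[:,:,k] is c[k] times the rank-1 matrix (0, 1) ⊗ (3, -2, 3). So T has rank 1 (it is nonzero).

Yes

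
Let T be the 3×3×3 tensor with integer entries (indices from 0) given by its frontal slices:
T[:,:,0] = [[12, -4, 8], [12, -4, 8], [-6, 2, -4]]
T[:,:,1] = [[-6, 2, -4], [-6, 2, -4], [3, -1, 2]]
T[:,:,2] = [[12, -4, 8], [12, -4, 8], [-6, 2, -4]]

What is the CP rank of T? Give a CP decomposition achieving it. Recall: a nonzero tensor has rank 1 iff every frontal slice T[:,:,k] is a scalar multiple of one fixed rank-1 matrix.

rank(T) = 1

Lower bound: T ≠ 0 (e.g. T[0,0,0] = 12), so rank(T) ≥ 1.
Upper bound: if T = a ⊗ b ⊗ c then every fibre of T is a multiple of the corresponding factor, so read the factors off the fibres through the nonzero entry T[0,0,0] = 12.
The mode-1 fibre T[:,0,0] = [12, 12, -6] gives a = [2, 2, -1] (primitive direction); the mode-2 fibre T[0,:,0] = [12, -4, 8] gives b = [3, -1, 2]; then c[k] = T[0,0,k] / (a[0]·b[0]) = [12, -6, 12] / 6 = [2, -1, 2].
Expanding [2, 2, -1] ⊗ [3, -1, 2] ⊗ [2, -1, 2] reproduces all 27 entries of T, so T = [2, 2, -1] ⊗ [3, -1, 2] ⊗ [2, -1, 2] and rank(T) ≤ 1.
These bounds meet, so rank(T) = 1.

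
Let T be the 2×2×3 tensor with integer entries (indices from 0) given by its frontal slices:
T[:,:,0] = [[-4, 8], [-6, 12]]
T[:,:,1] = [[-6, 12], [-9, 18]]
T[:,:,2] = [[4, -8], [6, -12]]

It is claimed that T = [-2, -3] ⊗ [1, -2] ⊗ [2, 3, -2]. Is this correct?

Reconstruct entrywise from the claimed factors. For example, T[0,1,2] = -8 and Σₗ aₗ[0]bₗ[1]cₗ[2] = (-2)·(-2)·(-2) = -8; checking all 12 entries, every one matches. The claim holds.

Yes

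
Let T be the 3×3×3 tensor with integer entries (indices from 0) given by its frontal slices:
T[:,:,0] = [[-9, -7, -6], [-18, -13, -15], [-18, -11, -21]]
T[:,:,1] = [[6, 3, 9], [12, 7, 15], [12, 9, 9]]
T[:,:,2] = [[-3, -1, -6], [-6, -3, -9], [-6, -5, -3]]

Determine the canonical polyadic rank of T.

2

Lower bound: the mode-3 unfolding of T (rows indexed by k, columns by (i,j) = (0,0), (0,1), (0,2), (1,0), (1,1), (1,2), (2,0), (2,1), (2,2)) is [[-9, -7, -6, -18, -13, -15, -18, -11, -21], [6, 3, 9, 12, 7, 15, 12, 9, 9], [-3, -1, -6, -6, -3, -9, -6, -5, -3]].
There the 2×2 minor on rows k ∈ {0, 1}, columns (i,j) ∈ {(0,0), (0,1)} is det [[-9, -7], [6, 3]] = 15 ≠ 0, so this unfolding has rank ≥ 2; CP rank is at least every unfolding rank, so rank(T) ≥ 2. (Unfolding ranks only ever bound the CP rank from below — rank(T) can be strictly larger than all of them — so the matching upper bound has to come from an explicit 2-term decomposition.)
Upper bound — finding two terms. Write S_k = T[:,:,k] for the frontal slices: S₀ = [[-9, -7, -6], [-18, -13, -15], [-18, -11, -21]], S₁ = [[6, 3, 9], [12, 7, 15], [12, 9, 9]], S₂ = [[-3, -1, -6], [-6, -3, -9], [-6, -5, -3]].
If T = a₁ ⊗ b₁ ⊗ c₁ + a₂ ⊗ b₂ ⊗ c₂ then each S_k = c₁[k]·a₁b₁ᵀ + c₂[k]·a₂b₂ᵀ. S₀ and S₁ are linearly independent, so a₁b₁ᵀ and a₂b₂ᵀ must span the same plane of matrices: they are the rank-1 matrices of the form x·S₀ + y·S₁.
The 2×2 minor of x·S₀ + y·S₁ on rows {0,1}, columns {0,1} is −9·x² − 3·xy + 6·y² = (-3)·(3·x − 2·y)(x + y), vanishing at (x:y) = (2:3) and (1:-1).
M₁ = 2·S₀ + 3·S₁ = [[0, -5, 15], [0, -5, 15], [0, 5, -15]] = (-5)·[1, 1, -1][0, 1, -3]ᵀ and M₂ = S₀ − S₁ = [[-15, -10, -15], [-30, -20, -30], [-30, -20, -30]] = (-5)·[1, 2, 2][3, 2, 3]ᵀ, so take a₁ = [1, 1, -1], b₁ = [0, 1, -3], a₂ = [1, 2, 2], b₂ = [3, 2, 3].
Each slice is an integer combination of E₁ = a₁b₁ᵀ and E₂ = a₂b₂ᵀ: S₀ = −E₁ − 3·E₂, S₁ = −E₁ + 2·E₂, S₂ = E₁ − E₂; reading off coefficients, c₁ = [-1, -1, 1] and c₂ = [-3, 2, -1].
Hence T = [1, 1, -1] ⊗ [0, 1, -3] ⊗ [-1, -1, 1] + [1, 2, 2] ⊗ [3, 2, 3] ⊗ [-3, 2, -1], so rank(T) ≤ 2.
These bounds meet, so rank(T) = 2.
Check entry T[1,0,0] = -18: (1)·(0)·(-1) + (2)·(3)·(-3) = -18.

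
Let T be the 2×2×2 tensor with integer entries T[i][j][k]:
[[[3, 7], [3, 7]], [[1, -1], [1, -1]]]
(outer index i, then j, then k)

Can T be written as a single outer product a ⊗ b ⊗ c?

The mode-1 unfolding of T (rows indexed by i, columns by (j,k) = (0,0), (0,1), (1,0), (1,1)) is [[3, 7, 3, 7], [1, -1, 1, -1]].
There the 2×2 minor on rows i ∈ {0, 1}, columns (j,k) ∈ {(0,0), (0,1)} is det [[3, 7], [1, -1]] = -10 ≠ 0, so this unfolding has rank ≥ 2; CP rank is at least every unfolding rank, so rank(T) ≥ 2.
In particular rank(T) ≥ 2 > 1, so T is not rank-1.

No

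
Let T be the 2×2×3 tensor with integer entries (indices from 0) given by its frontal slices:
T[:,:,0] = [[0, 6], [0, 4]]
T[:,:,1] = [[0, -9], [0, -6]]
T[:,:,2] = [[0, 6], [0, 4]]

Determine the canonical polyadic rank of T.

Lower bound: T ≠ 0 (e.g. T[0,1,0] = 6), so rank(T) ≥ 1.
Upper bound: the mode-1 fibre T[:,1,0] = [6, 4] gives a = [3, 2] (primitive direction); the mode-2 fibre T[0,:,0] = [0, 6] gives b = [0, 1]; then c[k] = T[0,1,k] / (a[0]·b[1]) = [6, -9, 6] / 3 = [2, -3, 2].
Expanding [3, 2] ⊗ [0, 1] ⊗ [2, -3, 2] reproduces all 12 entries of T, so T = [3, 2] ⊗ [0, 1] ⊗ [2, -3, 2] and rank(T) ≤ 1.
These bounds meet, so rank(T) = 1.

1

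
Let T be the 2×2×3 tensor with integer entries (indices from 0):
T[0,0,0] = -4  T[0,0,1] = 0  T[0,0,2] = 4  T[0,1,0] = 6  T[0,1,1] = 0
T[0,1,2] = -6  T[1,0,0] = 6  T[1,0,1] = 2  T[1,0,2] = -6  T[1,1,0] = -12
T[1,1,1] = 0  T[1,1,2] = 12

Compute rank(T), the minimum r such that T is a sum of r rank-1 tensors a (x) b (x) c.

Lower bound: the mode-2 unfolding of T (rows indexed by j, columns by (i,k) = (0,0), (0,1), (0,2), (1,0), (1,1), (1,2)) is [[-4, 0, 4, 6, 2, -6], [6, 0, -6, -12, 0, 12]].
There the 2×2 minor on rows j ∈ {0, 1}, columns (i,k) ∈ {(0,0), (1,0)} is det [[-4, 6], [6, -12]] = 12 ≠ 0, so this unfolding has rank ≥ 2; CP rank is at least every unfolding rank, so rank(T) ≥ 2. (This is only a lower bound: in general the CP rank may exceed every unfolding rank, so we still need to exhibit 2 rank-1 terms summing to T.)
Upper bound — finding two terms. Write S_k = T[:,:,k] for the frontal slices: S₀ = [[-4, 6], [6, -12]], S₁ = [[0, 0], [2, 0]], S₂ = [[4, -6], [-6, 12]].
If T = a₁ (x) b₁ (x) c₁ + a₂ (x) b₂ (x) c₂ then each S_k = c₁[k]·a₁b₁ᵀ + c₂[k]·a₂b₂ᵀ. S₀ and S₁ are linearly independent, so a₁b₁ᵀ and a₂b₂ᵀ must span the same plane of matrices: they are the rank-1 matrices of the form x·S₀ + y·S₁.
det(x·S₀ + y·S₁) is 12·x² − 12·xy = 12·(x − y)(x), vanishing at (x:y) = (1:1) and (0:1).
M₁ = S₀ + S₁ = [[-4, 6], [8, -12]] = (-2)·[1, -2][2, -3]ᵀ and M₂ = S₁ = [[0, 0], [2, 0]] = 2·[0, 1][1, 0]ᵀ, so take a₁ = [1, -2], b₁ = [2, -3], a₂ = [0, 1], b₂ = [1, 0].
Each slice is an integer combination of E₁ = a₁b₁ᵀ and E₂ = a₂b₂ᵀ: S₀ = −2·E₁ − 2·E₂, S₁ = 2·E₂, S₂ = 2·E₁ + 2·E₂; reading off coefficients, c₁ = [-2, 0, 2] and c₂ = [-2, 2, 2].
Hence T = [1, -2] (x) [2, -3] (x) [-2, 0, 2] + [0, 1] (x) [1, 0] (x) [-2, 2, 2], so rank(T) ≤ 2.
These bounds meet, so rank(T) = 2.

2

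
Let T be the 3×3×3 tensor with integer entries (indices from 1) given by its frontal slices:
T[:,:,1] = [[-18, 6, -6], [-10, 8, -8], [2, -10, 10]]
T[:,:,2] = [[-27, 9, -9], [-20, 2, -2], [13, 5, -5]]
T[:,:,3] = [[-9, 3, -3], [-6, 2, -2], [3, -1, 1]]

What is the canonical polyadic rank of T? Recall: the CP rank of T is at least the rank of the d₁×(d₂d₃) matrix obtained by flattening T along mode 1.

2

Lower bound: in the mode-2 unfolding of T (rows indexed by j, columns by (i,k)) the 2×2 minor on rows j ∈ {1, 2}, columns (i,k) ∈ {(1,1), (2,1)} is det [[-18, -10], [6, 8]] = -84 ≠ 0, so that unfolding has rank ≥ 2 and hence rank(T) ≥ 2 (CP rank is at least every unfolding rank, though it can be larger).
Upper bound: with S_k = T[:,:,k], the two rank-1 terms a₁b₁ᵀ, a₂b₂ᵀ are the rank-1 members of the pencil x·S₁ + y·S₂.
The 2×2 minor of x·S₁ + y·S₂ on rows {1,2}, columns {1,2} is −84·x² − 42·xy + 126·y² = (-42)·(2·x + 3·y)(x − y), vanishing at (x:y) = (3:-2) and (1:1).
M₁ = 3·S₁ − 2·S₂ = [[0, 0, 0], [10, 20, -20], [-20, -40, 40]] = 10·[0, 1, -2][1, 2, -2]ᵀ and M₂ = S₁ + S₂ = [[-45, 15, -15], [-30, 10, -10], [15, -5, 5]] = (-5)·[3, 2, -1][3, -1, 1]ᵀ, so take a₁ = [0, 1, -2], b₁ = [1, 2, -2], a₂ = [3, 2, -1], b₂ = [3, -1, 1].
Each slice is an integer combination of E₁ = a₁b₁ᵀ and E₂ = a₂b₂ᵀ: S₁ = 2·E₁ − 2·E₂, S₂ = −2·E₁ − 3·E₂, S₃ = −E₂; reading off coefficients, c₁ = [2, -2, 0] and c₂ = [-2, -3, -1].
Hence T = [0, 1, -2] ⊗ [1, 2, -2] ⊗ [2, -2, 0] + [3, 2, -1] ⊗ [3, -1, 1] ⊗ [-2, -3, -1], so rank(T) ≤ 2.
These bounds meet, so rank(T) = 2.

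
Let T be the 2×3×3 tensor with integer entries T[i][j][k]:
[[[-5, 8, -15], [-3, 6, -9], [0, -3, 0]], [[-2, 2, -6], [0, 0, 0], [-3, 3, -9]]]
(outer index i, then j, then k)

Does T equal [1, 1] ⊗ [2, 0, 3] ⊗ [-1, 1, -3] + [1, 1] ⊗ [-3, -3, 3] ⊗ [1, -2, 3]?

No

Reconstruct entry (1,0,0) from the claimed factors: Σₗ aₗ[1]bₗ[0]cₗ[0] = (1)·(2)·(-1) + (1)·(-3)·(1) = -5, but T[1,0,0] = -2. The claim is false.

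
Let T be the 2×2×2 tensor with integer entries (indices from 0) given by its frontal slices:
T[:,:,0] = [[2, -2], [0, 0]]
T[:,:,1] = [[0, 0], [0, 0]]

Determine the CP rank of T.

1

Lower bound: T ≠ 0 (e.g. T[0,0,0] = 2), so rank(T) ≥ 1.
Upper bound: if T = a ∘ b ∘ c then every fibre of T is a multiple of the corresponding factor, so read the factors off the fibres through the nonzero entry T[0,0,0] = 2.
The mode-1 fibre T[:,0,0] = [2, 0] gives a = [1, 0] (primitive direction); the mode-2 fibre T[0,:,0] = [2, -2] gives b = [1, -1]; then c[k] = T[0,0,k] / (a[0]·b[0]) = [2, 0] / 1 = [2, 0].
Expanding [1, 0] ∘ [1, -1] ∘ [2, 0] reproduces all 8 entries of T, so T = [1, 0] ∘ [1, -1] ∘ [2, 0] and rank(T) ≤ 1.
These bounds meet, so rank(T) = 1.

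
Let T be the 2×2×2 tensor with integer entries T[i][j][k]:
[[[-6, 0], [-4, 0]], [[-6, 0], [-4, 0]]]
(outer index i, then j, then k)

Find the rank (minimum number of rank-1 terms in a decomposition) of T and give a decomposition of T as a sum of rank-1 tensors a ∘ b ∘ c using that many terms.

rank(T) = 1

Lower bound: T ≠ 0 (e.g. T[0,0,0] = -6), so rank(T) ≥ 1.
Upper bound: if T = a ∘ b ∘ c then every fibre of T is a multiple of the corresponding factor, so read the factors off the fibres through the nonzero entry T[0,0,0] = -6.
The mode-1 fibre T[:,0,0] = [-6, -6] gives a = (1, 1) (primitive direction); the mode-2 fibre T[0,:,0] = [-6, -4] gives b = (3, 2); then c[k] = T[0,0,k] / (a[0]·b[0]) = [-6, 0] / 3 = (-2, 0).
Expanding (1, 1) ∘ (3, 2) ∘ (-2, 0) reproduces all 8 entries of T, so T = (1, 1) ∘ (3, 2) ∘ (-2, 0) and rank(T) ≤ 1.
These bounds meet, so rank(T) = 1.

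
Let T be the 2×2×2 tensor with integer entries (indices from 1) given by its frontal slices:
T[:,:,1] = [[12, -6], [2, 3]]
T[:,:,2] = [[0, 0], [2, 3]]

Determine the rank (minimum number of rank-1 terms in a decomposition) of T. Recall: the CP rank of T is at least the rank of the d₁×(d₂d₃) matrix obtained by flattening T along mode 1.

Lower bound: in the mode-3 unfolding of T (rows indexed by k, columns by (i,j)) the 2×2 minor on rows k ∈ {1, 2}, columns (i,j) ∈ {(1,1), (2,1)} is det [[12, 2], [0, 2]] = 24 ≠ 0, so that unfolding has rank ≥ 2 and hence rank(T) ≥ 2 (CP rank is at least every unfolding rank, though it can be larger).
Upper bound: with S_k = T[:,:,k], the two rank-1 terms a₁b₁ᵀ, a₂b₂ᵀ are the rank-1 members of the pencil x·S₁ + y·S₂.
det(x·S₁ + y·S₂) is 48·x² + 48·xy = 48·(x + y)(x), vanishing at (x:y) = (1:-1) and (0:1).
M₁ = S₁ − S₂ = [[12, -6], [0, 0]] = 6·[1, 0][2, -1]ᵀ and M₂ = S₂ = [[0, 0], [2, 3]] = [0, 1][2, 3]ᵀ, so take a₁ = [1, 0], b₁ = [2, -1], a₂ = [0, 1], b₂ = [2, 3].
Each slice is an integer combination of E₁ = a₁b₁ᵀ and E₂ = a₂b₂ᵀ: S₁ = 6·E₁ + E₂, S₂ = E₂; reading off coefficients, c₁ = [6, 0] and c₂ = [1, 1].
Hence T = [1, 0] ⊗ [2, -1] ⊗ [6, 0] + [0, 1] ⊗ [2, 3] ⊗ [1, 1], so rank(T) ≤ 2.
These bounds meet, so rank(T) = 2.

2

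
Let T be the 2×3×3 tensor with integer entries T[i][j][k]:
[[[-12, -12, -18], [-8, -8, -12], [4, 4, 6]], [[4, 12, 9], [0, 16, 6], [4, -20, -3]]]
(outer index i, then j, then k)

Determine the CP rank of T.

Lower bound: in the mode-3 unfolding of T (rows indexed by k, columns by (i,j)) the 2×2 minor on rows k ∈ {0, 1}, columns (i,j) ∈ {(0,0), (1,0)} is det [[-12, 4], [-12, 12]] = -96 ≠ 0, so that unfolding has rank ≥ 2 and hence rank(T) ≥ 2 (CP rank is at least every unfolding rank, though it can be larger).
Upper bound: with S_k = T[:,:,k], the two rank-1 terms a₁b₁ᵀ, a₂b₂ᵀ are the rank-1 members of the pencil x·S₀ + y·S₁.
The 2×2 minor of x·S₀ + y·S₁ on rows {0,1}, columns {0,1} is 32·x² − 64·xy − 96·y² = 32·(x − 3·y)(x + y), vanishing at (x:y) = (3:1) and (1:-1).
M₁ = 3·S₀ + S₁ = [[-48, -32, 16], [24, 16, -8]] = (-8)·(2, -1)(3, 2, -1)ᵀ and M₂ = S₀ − S₁ = [[0, 0, 0], [-8, -16, 24]] = (-8)·(0, 1)(1, 2, -3)ᵀ, so take a₁ = (2, -1), b₁ = (3, 2, -1), a₂ = (0, 1), b₂ = (1, 2, -3).
Each slice is an integer combination of E₁ = a₁b₁ᵀ and E₂ = a₂b₂ᵀ: S₀ = −2·E₁ − 2·E₂, S₁ = −2·E₁ + 6·E₂, S₂ = −3·E₁; reading off coefficients, c₁ = (-2, -2, -3) and c₂ = (-2, 6, 0).
Hence T = (2, -1) (x) (3, 2, -1) (x) (-2, -2, -3) + (0, 1) (x) (1, 2, -3) (x) (-2, 6, 0), so rank(T) ≤ 2.
These bounds meet, so rank(T) = 2.

2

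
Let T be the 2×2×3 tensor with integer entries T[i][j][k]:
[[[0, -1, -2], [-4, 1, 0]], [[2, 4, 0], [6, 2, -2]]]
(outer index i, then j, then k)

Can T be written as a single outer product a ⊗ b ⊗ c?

The mode-3 unfolding of T (rows indexed by k, columns by (i,j) = (0,0), (0,1), (1,0), (1,1)) is [[0, -4, 2, 6], [-1, 1, 4, 2], [-2, 0, 0, -2]].
There the 3×3 minor on rows k ∈ {0, 1, 2}, columns (i,j) ∈ {(0,0), (0,1), (1,0)} is det [[0, -4, 2], [-1, 1, 4], [-2, 0, 0]] = 36 ≠ 0, so this unfolding has rank ≥ 3; CP rank is at least every unfolding rank, so rank(T) ≥ 3.
In particular rank(T) ≥ 3 > 1, so T is not rank-1.

No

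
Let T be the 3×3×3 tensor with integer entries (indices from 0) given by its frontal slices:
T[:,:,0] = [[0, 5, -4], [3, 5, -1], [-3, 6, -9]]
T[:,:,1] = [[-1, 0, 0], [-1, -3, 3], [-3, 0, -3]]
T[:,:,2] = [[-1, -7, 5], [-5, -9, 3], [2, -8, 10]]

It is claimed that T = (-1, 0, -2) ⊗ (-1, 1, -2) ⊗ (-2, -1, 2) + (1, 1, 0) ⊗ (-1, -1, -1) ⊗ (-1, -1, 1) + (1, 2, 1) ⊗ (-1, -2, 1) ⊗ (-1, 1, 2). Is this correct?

Reconstruct entrywise from the claimed factors. For example, T[2,1,2] = -8 and Σₗ aₗ[2]bₗ[1]cₗ[2] = (-2)·(1)·(2) + (0)·(-1)·(1) + (1)·(-2)·(2) = -8; checking all 27 entries, every one matches. The claim holds.

Yes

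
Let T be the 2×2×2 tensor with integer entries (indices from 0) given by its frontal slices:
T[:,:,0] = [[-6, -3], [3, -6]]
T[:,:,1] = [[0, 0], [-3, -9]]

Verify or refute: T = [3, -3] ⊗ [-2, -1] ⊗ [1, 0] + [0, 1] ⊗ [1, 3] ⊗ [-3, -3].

Yes

Reconstruct entrywise from the claimed factors. For example, T[1,1,1] = -9 and Σₗ aₗ[1]bₗ[1]cₗ[1] = (-3)·(-1)·(0) + (1)·(3)·(-3) = -9; checking all 8 entries, every one matches. The claim holds.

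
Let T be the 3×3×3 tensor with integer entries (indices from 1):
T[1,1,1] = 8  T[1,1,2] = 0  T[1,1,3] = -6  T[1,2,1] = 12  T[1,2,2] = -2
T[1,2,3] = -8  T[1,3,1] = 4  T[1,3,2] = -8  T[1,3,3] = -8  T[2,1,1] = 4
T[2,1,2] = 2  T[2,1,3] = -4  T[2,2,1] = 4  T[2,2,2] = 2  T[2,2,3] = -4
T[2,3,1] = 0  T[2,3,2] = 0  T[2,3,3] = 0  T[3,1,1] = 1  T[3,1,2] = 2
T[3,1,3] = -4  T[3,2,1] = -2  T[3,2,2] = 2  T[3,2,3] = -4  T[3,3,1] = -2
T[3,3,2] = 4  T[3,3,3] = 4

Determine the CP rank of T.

Lower bound: the mode-3 unfolding of T (rows indexed by k, columns by (i,j) = (1,1), (1,2), (1,3), (2,1), (2,2), (2,3), (3,1), (3,2), (3,3)) is [[8, 12, 4, 4, 4, 0, 1, -2, -2], [0, -2, -8, 2, 2, 0, 2, 2, 4], [-6, -8, -8, -4, -4, 0, -4, -4, 4]].
There the 3×3 minor on rows k ∈ {1, 2, 3}, columns (i,j) ∈ {(1,1), (1,2), (1,3)} is det [[8, 12, 4], [0, -2, -8], [-6, -8, -8]] = 144 ≠ 0, so this unfolding has rank ≥ 3; CP rank is at least every unfolding rank, so rank(T) ≥ 3. (This is only a lower bound: in general the CP rank may exceed every unfolding rank, so we still need to exhibit 3 rank-1 terms summing to T.)
Upper bound: T is a sum of 3 rank-1 terms, T = [1, 0, -1] ⊗ [1, 2, 0] ⊗ [2, 2, 2] + [1, 1, 1] ⊗ [1, 1, 0] ⊗ [4, 2, -4] + [2, 0, -1] ⊗ [1, 2, 2] ⊗ [1, -2, -2] (one valid choice — decompositions are not unique — normalised so each a, b is primitive with positive first nonzero entry; check it by expanding all entries), so rank(T) ≤ 3.
These bounds meet, so rank(T) = 3.

3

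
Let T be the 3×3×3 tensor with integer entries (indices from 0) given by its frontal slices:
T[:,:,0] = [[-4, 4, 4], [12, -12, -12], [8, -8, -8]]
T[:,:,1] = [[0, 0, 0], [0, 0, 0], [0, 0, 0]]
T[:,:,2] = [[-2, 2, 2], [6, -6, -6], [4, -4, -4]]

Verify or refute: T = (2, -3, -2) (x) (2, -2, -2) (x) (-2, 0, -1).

Reconstruct entry (0,0,0) from the claimed factors: Σₗ aₗ[0]bₗ[0]cₗ[0] = (2)·(2)·(-2) = -8, but T[0,0,0] = -4. The claim is false.

No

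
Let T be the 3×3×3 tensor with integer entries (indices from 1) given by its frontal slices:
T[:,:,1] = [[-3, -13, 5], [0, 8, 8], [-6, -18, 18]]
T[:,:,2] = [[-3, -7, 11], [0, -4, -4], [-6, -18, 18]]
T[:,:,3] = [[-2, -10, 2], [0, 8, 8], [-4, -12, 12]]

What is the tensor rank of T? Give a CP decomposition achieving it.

Lower bound: the mode-2 unfolding of T (rows indexed by j, columns by (i,k) = (1,1), (1,2), (1,3), (2,1), (2,2), (2,3), (3,1), (3,2), (3,3)) is [[-3, -3, -2, 0, 0, 0, -6, -6, -4], [-13, -7, -10, 8, -4, 8, -18, -18, -12], [5, 11, 2, 8, -4, 8, 18, 18, 12]].
There the 2×2 minor on rows j ∈ {1, 2}, columns (i,k) ∈ {(1,1), (1,2)} is det [[-3, -3], [-13, -7]] = -18 ≠ 0, so this unfolding has rank ≥ 2; CP rank is at least every unfolding rank, so rank(T) ≥ 2. (This is only a lower bound: in general the CP rank may exceed every unfolding rank, so we still need to exhibit 2 rank-1 terms summing to T.)
Upper bound — finding two terms. Write S_k = T[:,:,k] for the frontal slices: S₁ = [[-3, -13, 5], [0, 8, 8], [-6, -18, 18]], S₂ = [[-3, -7, 11], [0, -4, -4], [-6, -18, 18]], S₃ = [[-2, -10, 2], [0, 8, 8], [-4, -12, 12]].
If T = a₁ ⊗ b₁ ⊗ c₁ + a₂ ⊗ b₂ ⊗ c₂ then each S_k = c₁[k]·a₁b₁ᵀ + c₂[k]·a₂b₂ᵀ. S₁ and S₂ are linearly independent, so a₁b₁ᵀ and a₂b₂ᵀ must span the same plane of matrices: they are the rank-1 matrices of the form x·S₁ + y·S₂.
The 2×2 minor of x·S₁ + y·S₂ on rows {1,2}, columns {1,2} is −24·x² − 12·xy + 12·y² = (-12)·(2·x − y)(x + y), vanishing at (x:y) = (1:2) and (1:-1).
M₁ = S₁ + 2·S₂ = [[-9, -27, 27], [0, 0, 0], [-18, -54, 54]] = (-9)·(1, 0, 2)(1, 3, -3)ᵀ and M₂ = S₁ − S₂ = [[0, -6, -6], [0, 12, 12], [0, 0, 0]] = (-6)·(1, -2, 0)(0, 1, 1)ᵀ, so take a₁ = (1, 0, 2), b₁ = (1, 3, -3), a₂ = (1, -2, 0), b₂ = (0, 1, 1).
Each slice is an integer combination of E₁ = a₁b₁ᵀ and E₂ = a₂b₂ᵀ: S₁ = −3·E₁ − 4·E₂, S₂ = −3·E₁ + 2·E₂, S₃ = −2·E₁ − 4·E₂; reading off coefficients, c₁ = (-3, -3, -2) and c₂ = (-4, 2, -4).
Hence T = (1, 0, 2) ⊗ (1, 3, -3) ⊗ (-3, -3, -2) + (1, -2, 0) ⊗ (0, 1, 1) ⊗ (-4, 2, -4), so rank(T) ≤ 2.
These bounds meet, so rank(T) = 2.

rank(T) = 2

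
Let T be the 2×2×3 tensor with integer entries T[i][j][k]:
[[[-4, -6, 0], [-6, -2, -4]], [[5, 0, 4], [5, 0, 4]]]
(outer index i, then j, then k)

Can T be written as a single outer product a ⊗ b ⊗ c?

The mode-3 unfolding of T (rows indexed by k, columns by (i,j) = (0,0), (0,1), (1,0), (1,1)) is [[-4, -6, 5, 5], [-6, -2, 0, 0], [0, -4, 4, 4]].
There the 3×3 minor on rows k ∈ {0, 1, 2}, columns (i,j) ∈ {(0,0), (0,1), (1,0)} is det [[-4, -6, 5], [-6, -2, 0], [0, -4, 4]] = 8 ≠ 0, so this unfolding has rank ≥ 3; CP rank is at least every unfolding rank, so rank(T) ≥ 3.
In particular rank(T) ≥ 3 > 1, so T is not rank-1.

No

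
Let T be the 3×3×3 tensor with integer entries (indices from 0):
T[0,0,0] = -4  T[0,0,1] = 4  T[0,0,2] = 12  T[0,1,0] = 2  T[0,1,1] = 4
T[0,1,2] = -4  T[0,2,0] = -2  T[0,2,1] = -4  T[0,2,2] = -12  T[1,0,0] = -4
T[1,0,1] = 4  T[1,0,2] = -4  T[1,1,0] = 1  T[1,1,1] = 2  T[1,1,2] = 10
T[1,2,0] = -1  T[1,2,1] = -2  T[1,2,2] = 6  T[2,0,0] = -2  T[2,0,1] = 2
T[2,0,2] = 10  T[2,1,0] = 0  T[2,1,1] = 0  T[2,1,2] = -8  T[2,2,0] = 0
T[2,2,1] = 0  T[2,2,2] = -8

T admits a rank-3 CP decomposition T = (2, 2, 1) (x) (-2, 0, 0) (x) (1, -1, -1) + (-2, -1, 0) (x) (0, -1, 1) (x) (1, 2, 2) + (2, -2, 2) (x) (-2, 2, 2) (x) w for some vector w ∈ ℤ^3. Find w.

w = (0, 0, -2)

Subtract the known terms from T to get the rank-1 residual R = (2, -2, 2) (x) (-2, 2, 2) (x) w, so R[i,j,k] = a[i]·b[j]·w[k]. Pick indices with nonzero a[0]·b[0] = (2)·(-2) = -4. Only the fibre through (0,0,·) is needed: R[0,0,:] = T[0,0,:] − Σₗ aₗ[0]bₗ[0]cₗ = [-4, 4, 12] − (2)·(-2)·(1, -1, -1) − (-2)·(0)·(1, 2, 2) = [0, 0, 8]. Then w[k] = R[0,0,k] / -4 for each k, giving w = [0, 0, 8] / -4 = (0, 0, -2).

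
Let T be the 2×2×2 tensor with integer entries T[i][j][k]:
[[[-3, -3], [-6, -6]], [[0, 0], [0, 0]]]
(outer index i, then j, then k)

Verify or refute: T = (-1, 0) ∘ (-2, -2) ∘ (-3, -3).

No

Reconstruct entry (0,0,0) from the claimed factors: Σₗ aₗ[0]bₗ[0]cₗ[0] = (-1)·(-2)·(-3) = -6, but T[0,0,0] = -3. The claim is false.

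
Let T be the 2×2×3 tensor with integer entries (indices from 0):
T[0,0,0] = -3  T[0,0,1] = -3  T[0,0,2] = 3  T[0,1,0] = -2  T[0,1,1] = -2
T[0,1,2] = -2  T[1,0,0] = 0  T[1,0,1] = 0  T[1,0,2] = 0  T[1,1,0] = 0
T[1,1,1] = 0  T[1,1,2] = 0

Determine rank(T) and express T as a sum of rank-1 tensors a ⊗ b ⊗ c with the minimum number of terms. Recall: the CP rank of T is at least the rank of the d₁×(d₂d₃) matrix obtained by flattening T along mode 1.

rank(T) = 2

Lower bound: the mode-2 unfolding of T (rows indexed by j, columns by (i,k) = (0,0), (0,1), (0,2), (1,0), (1,1), (1,2)) is [[-3, -3, 3, 0, 0, 0], [-2, -2, -2, 0, 0, 0]].
There the 2×2 minor on rows j ∈ {0, 1}, columns (i,k) ∈ {(0,0), (0,2)} is det [[-3, 3], [-2, -2]] = 12 ≠ 0, so this unfolding has rank ≥ 2; CP rank is at least every unfolding rank, so rank(T) ≥ 2. (This is only a lower bound: in general the CP rank may exceed every unfolding rank, so we still need to exhibit 2 rank-1 terms summing to T.)
Upper bound — finding two terms. Every mode-1 slice of T is a multiple of one matrix: T[i,:,:] = a[i]·M with a = [1, 0] and M = [[-3, -3, 3], [-2, -2, -2]] (rows indexed by j, columns by k). So it suffices to write M as a sum of two rank-1 matrices.
Splitting M by its rows (j = 0, 1), M = [1, 0][-3, -3, 3]ᵀ + [0, 1][-2, -2, -2]ᵀ.
Hence T = [1, 0] ⊗ [1, 0] ⊗ [-3, -3, 3] + [1, 0] ⊗ [0, 1] ⊗ [-2, -2, -2], so rank(T) ≤ 2.
These bounds meet, so rank(T) = 2.
Check entry T[1,1,2] = 0: (0)·(0)·(3) + (0)·(1)·(-2) = 0.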